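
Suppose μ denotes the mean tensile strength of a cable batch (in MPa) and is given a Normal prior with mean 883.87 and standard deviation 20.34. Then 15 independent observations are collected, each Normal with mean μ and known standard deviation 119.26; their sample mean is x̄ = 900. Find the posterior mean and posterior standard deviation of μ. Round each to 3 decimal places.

Posterior mean ≈ 888.770; posterior SD ≈ 16.972

With known σ, the Normal prior is conjugate. Weight on the data is w = (n/σ²)/(n/σ² + 1/τ₀²) = 0.00105463/(0.00105463+0.00241712) = 0.30378.
Posterior mean = w·x̄ + (1−w)·μ₀ = 0.30378·900 + 0.69622·883.87 = 888.770. Posterior variance = 1/(0.00105463+0.00241712) = 288.039, so SD = 16.972.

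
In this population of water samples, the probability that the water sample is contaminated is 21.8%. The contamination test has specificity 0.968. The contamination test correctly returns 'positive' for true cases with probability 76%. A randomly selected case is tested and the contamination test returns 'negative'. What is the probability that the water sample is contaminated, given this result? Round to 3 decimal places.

P(H | E) ≈ 0.065

Let H be the event that the water sample is contaminated. P(H) = 0.218, so P(¬H) = 0.782. With E the 'negative' result, P(E|H) = 0.24 and P(E|¬H) = 0.968.
P(E) = 0.24·0.218 + 0.968·0.782 = 0.052320 + 0.75698 = 0.80930.
By Bayes' theorem, P(H|E) = 0.052320 / 0.80930 = 0.065.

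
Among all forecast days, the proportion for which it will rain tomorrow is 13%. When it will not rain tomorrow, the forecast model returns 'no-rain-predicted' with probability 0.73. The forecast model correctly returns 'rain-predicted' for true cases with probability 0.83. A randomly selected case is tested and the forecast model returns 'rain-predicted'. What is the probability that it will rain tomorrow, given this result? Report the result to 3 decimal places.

Let H be the event that it will rain tomorrow. P(H) = 0.13, so P(¬H) = 0.87. With E the 'rain-predicted' result, P(E|H) = 0.83 and P(E|¬H) = 0.27.
P(E) = 0.83·0.13 + 0.27·0.87 = 0.10790 + 0.23490 = 0.34280.
By Bayes' theorem, P(H|E) = 0.10790 / 0.34280 = 0.315.

P(H | E) ≈ 0.315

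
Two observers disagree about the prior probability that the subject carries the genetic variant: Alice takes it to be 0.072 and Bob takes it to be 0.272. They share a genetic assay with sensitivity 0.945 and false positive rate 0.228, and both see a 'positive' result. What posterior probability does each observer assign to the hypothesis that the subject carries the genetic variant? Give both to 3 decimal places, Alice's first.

Alice: 0.243; Bob: 0.608

P('+'|H) = 0.945, P('+'|¬H) = 0.228.
Alice: numerator 0.945·0.072 = 0.068040; evidence = 0.068040+0.228·0.928 = 0.27962; posterior = 0.243.
Bob: numerator 0.945·0.272 = 0.25704; evidence = 0.25704+0.228·0.728 = 0.42302; posterior = 0.608.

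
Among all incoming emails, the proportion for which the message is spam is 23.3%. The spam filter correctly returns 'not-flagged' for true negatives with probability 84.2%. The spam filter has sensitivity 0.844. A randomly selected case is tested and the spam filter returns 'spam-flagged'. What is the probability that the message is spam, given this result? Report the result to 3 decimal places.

P(H | E) ≈ 0.619

Let H be the event that the message is spam. P(H) = 0.233, so P(¬H) = 0.767. With E the 'spam-flagged' result, P(E|H) = 0.844 and P(E|¬H) = 0.158.
P(E) = 0.844·0.233 + 0.158·0.767 = 0.19665 + 0.12119 = 0.31784.
By Bayes' theorem, P(H|E) = 0.19665 / 0.31784 = 0.619.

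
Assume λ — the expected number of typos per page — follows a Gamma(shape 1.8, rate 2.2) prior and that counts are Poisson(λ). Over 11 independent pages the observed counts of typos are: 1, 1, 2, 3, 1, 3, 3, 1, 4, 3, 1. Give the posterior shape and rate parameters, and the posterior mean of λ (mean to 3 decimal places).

The Poisson likelihood adds the total count to the shape and the number of exposure periods to the rate. Here ∑xᵢ = 23 and n = 11, so shape 1.8→24.8 and rate 2.2→13.2.
Posterior mean = shape/rate = 24.8/13.2 = 1.879.

Posterior: Gamma(shape=24.8, rate=13.2); mean ≈ 1.879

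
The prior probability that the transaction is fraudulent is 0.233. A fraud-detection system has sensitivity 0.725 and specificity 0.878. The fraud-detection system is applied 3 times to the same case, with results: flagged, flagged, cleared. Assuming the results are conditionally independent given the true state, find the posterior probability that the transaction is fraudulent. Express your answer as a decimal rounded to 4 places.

Posterior P(H) ≈ 0.7706

With H the event that the transaction is fraudulent, the joint likelihood of the observed sequence is P(data|H) = 0.725·0.725·0.275 = 0.14455 and P(data|¬H) = 0.122·0.122·0.878 = 0.013068.
Bayes: P(H|data) = 0.233·0.14455 / (0.233·0.14455 + 0.767·0.013068) = 0.033679/0.043703 = 0.7706.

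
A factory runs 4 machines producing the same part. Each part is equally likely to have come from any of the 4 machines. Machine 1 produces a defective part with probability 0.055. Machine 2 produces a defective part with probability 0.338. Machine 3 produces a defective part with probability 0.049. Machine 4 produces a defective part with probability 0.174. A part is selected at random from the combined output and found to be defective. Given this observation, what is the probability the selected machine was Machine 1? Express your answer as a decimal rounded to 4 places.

Posterior probability ≈ 0.0893

P(defective|M1) = 0.055; P(defective|M2) = 0.338; P(defective|M3) = 0.049; P(defective|M4) = 0.174.
Prior × likelihood for each source: 0.25·0.055=0.01375, 0.25·0.338=0.08450, 0.25·0.049=0.01225, 0.25·0.174=0.04350. Summing gives P(defective) = 0.15400.
P(Machine 1 | defective) = 0.01375 / 0.15400 = 0.0893.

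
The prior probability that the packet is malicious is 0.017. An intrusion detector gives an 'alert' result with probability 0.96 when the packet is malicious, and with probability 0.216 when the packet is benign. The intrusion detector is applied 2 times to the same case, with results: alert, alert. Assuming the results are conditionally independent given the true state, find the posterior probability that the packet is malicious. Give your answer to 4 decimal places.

Posterior P(H) ≈ 0.2546

Let H be the event that the packet is malicious; start with P(H) = 0.017. P('alert'|H) = 0.96, P('alert'|¬H) = 0.216.
Update on result 1 ('alert'): P(H) ← 0.96·0.0170 / (0.96·0.0170 + 0.216·0.9830) = 0.016320/0.22865 = 0.0714.
Update on result 2 ('alert'): P(H) ← 0.96·0.0714 / (0.96·0.0714 + 0.216·0.9286) = 0.068521/0.26910 = 0.2546.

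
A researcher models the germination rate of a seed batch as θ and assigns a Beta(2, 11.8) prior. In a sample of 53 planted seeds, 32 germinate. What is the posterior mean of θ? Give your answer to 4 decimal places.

The binomial likelihood is conjugate to the Beta prior: with 32 successes and 21 failures, the posterior is Beta(2+32, 11.8+21) = Beta(34, 32.8).
E[θ | data] = 34/(34+32.8) = 0.5090.

Posterior mean ≈ 0.5090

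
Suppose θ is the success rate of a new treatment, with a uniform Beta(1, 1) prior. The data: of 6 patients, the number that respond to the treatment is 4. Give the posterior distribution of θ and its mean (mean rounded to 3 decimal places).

The binomial likelihood is conjugate to the Beta prior: with 4 successes and 2 failures, the posterior is Beta(1+4, 1+2) = Beta(5, 3).
E[θ | data] = 5/(5+3) = 0.625.

Posterior: Beta(5, 3); mean ≈ 0.625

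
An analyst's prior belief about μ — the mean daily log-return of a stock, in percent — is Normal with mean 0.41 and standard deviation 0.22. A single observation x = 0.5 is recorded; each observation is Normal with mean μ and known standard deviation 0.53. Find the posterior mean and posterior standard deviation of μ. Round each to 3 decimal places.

Posterior mean ≈ 0.423; posterior SD ≈ 0.203

Prior precision 1/τ₀² = 1/0.22² = 20.6612; data precision n/σ² = 1/0.53² = 3.55999.
Posterior precision = 20.6612 + 3.55999 = 24.2211, giving posterior SD = 1/√24.2211 = 0.203.
Posterior mean = (20.6612·0.41 + 3.55999·0.5) / 24.2211 = 0.423.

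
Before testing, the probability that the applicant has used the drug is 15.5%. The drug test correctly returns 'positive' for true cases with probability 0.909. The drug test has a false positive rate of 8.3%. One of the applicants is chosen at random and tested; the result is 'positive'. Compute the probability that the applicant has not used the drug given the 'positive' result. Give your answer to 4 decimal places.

P(¬H | E) ≈ 0.3323

Let H be the event that the applicant has used the drug. P(H) = 0.155, so P(¬H) = 0.845. With E the 'positive' result, P(E|H) = 0.909 and P(E|¬H) = 0.083.
P(E) = 0.909·0.155 + 0.083·0.845 = 0.14089 + 0.070135 = 0.21103.
By Bayes' theorem, P(H|E) = 0.14089 / 0.21103 = 0.6677. Hence P(¬H|E) = 1 − 0.6677 = 0.3323.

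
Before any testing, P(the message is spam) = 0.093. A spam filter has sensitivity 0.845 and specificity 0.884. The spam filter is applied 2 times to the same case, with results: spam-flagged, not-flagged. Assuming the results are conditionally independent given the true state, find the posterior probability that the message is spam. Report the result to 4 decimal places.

Posterior P(H) ≈ 0.1158

With H the event that the message is spam, the joint likelihood of the observed sequence is P(data|H) = 0.845·0.155 = 0.13098 and P(data|¬H) = 0.116·0.884 = 0.10254.
Bayes: P(H|data) = 0.093·0.13098 / (0.093·0.13098 + 0.907·0.10254) = 0.012181/0.10519 = 0.1158.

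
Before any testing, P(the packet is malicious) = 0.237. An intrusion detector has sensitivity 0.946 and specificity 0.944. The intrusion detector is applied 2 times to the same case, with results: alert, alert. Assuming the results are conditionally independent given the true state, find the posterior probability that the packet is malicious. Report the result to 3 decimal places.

Posterior P(H) ≈ 0.989

Let H be the event that the packet is malicious; start with P(H) = 0.237. P('alert'|H) = 0.946, P('alert'|¬H) = 0.056.
Update on result 1 ('alert'): P(H) ← 0.946·0.2370 / (0.946·0.2370 + 0.056·0.7630) = 0.22420/0.26693 = 0.8399.
Update on result 2 ('alert'): P(H) ← 0.946·0.8399 / (0.946·0.8399 + 0.056·0.1601) = 0.79457/0.80354 = 0.9888.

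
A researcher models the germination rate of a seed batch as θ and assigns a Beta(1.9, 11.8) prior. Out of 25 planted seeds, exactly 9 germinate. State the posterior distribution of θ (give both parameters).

Observing 9 successes and 16 failures updates Beta(1.9, 11.8) by adding the success and failure counts to the two shape parameters: α = 1.9+9 = 10.9, β = 11.8+16 = 27.8.

Posterior: Beta(10.9, 27.8)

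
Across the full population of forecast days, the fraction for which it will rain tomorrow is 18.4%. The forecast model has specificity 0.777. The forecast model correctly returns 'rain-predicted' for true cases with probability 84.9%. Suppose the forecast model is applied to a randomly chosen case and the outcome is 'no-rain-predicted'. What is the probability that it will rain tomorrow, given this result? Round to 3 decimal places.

P(H | E) ≈ 0.042

Let H be the event that it will rain tomorrow. P(H) = 0.184, so P(¬H) = 0.816. With E the 'no-rain-predicted' result, P(E|H) = 0.151 and P(E|¬H) = 0.777.
P(E) = 0.151·0.184 + 0.777·0.816 = 0.027784 + 0.63403 = 0.66182.
By Bayes' theorem, P(H|E) = 0.027784 / 0.66182 = 0.042.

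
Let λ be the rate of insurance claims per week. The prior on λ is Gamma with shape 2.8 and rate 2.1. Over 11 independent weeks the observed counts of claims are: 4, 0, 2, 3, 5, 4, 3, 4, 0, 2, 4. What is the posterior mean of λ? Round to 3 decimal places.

Posterior mean ≈ 2.580

The Poisson likelihood adds the total count to the shape and the number of exposure periods to the rate. Here ∑xᵢ = 31 and n = 11, so shape 2.8→33.8 and rate 2.1→13.1.
E[λ | data] = 33.8/13.1 = 2.580.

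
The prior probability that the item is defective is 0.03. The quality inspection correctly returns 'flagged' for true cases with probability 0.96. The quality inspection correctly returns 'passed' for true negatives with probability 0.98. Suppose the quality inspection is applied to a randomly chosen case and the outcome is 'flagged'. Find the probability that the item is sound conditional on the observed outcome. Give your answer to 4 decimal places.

P(¬H | E) ≈ 0.4025

Write H for 'the item is defective'. Prior odds H:¬H = 0.03/0.97 = 0.030928. For the 'flagged' outcome, the likelihood ratio is 0.96/0.02 = 48.000.
Posterior odds = 0.030928 × 48.000 = 1.4845, so P(H|E) = 1.4845/(1+1.4845) = 0.5975. Then P(¬H|E) = 1 − 0.5975 = 0.4025.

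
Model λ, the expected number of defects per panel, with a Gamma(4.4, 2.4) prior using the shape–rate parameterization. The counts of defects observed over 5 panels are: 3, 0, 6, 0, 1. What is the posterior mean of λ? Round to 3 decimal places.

The Poisson likelihood adds the total count to the shape and the number of exposure periods to the rate. Here ∑xᵢ = 10 and n = 5, so shape 4.4→14.4 and rate 2.4→7.4.
Posterior mean = shape/rate = 14.4/7.4 = 1.946.

Posterior mean ≈ 1.946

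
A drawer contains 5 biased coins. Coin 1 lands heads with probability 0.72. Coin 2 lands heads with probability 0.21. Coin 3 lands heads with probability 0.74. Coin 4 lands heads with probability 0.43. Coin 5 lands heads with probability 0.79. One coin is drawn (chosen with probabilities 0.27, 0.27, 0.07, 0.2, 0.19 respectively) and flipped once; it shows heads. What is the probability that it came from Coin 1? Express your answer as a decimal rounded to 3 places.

P(heads|C1) = 0.72; P(heads|C2) = 0.21; P(heads|C3) = 0.74; P(heads|C4) = 0.43; P(heads|C5) = 0.79.
Prior × likelihood for each source: 0.27·0.72=0.1944, 0.27·0.21=0.05670, 0.07·0.74=0.05180, 0.2·0.43=0.08600, 0.19·0.79=0.1501. Summing gives P(heads) = 0.53900.
P(Coin 1 | heads) = 0.1944 / 0.53900 = 0.361.

Posterior probability ≈ 0.361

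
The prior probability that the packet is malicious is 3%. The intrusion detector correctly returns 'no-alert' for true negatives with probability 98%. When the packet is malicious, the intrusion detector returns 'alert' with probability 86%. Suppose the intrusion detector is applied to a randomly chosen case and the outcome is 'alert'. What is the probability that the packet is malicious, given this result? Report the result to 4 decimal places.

Let H be the event that the packet is malicious. P(H) = 0.03, so P(¬H) = 0.97. With E the 'alert' result, P(E|H) = 0.86 and P(E|¬H) = 0.02.
P(E) = 0.86·0.03 + 0.02·0.97 = 0.025800 + 0.019400 = 0.045200.
By Bayes' theorem, P(H|E) = 0.025800 / 0.045200 = 0.5708.

P(H | E) ≈ 0.5708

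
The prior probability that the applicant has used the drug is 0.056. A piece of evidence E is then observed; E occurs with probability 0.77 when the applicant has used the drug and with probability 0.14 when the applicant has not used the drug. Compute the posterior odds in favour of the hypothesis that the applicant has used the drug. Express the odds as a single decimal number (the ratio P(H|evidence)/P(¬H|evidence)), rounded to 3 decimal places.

Posterior odds ≈ 0.326

Prior odds = 0.056/(1−0.056) = 0.059322.
Likelihood ratio for E = 0.77/0.14 = 5.5000.
Posterior odds = prior odds × LR = 0.32627.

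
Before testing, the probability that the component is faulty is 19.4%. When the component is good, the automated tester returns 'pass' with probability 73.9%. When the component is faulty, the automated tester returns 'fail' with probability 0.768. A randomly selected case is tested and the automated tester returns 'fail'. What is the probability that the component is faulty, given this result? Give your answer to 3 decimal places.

P(H | E) ≈ 0.415

Write H for 'the component is faulty'. Prior odds H:¬H = 0.194/0.806 = 0.24069. For the 'fail' outcome, the likelihood ratio is 0.768/0.261 = 2.9425.
Posterior odds = 0.24069 × 2.9425 = 0.70825, so P(H|E) = 0.70825/(1+0.70825) = 0.415.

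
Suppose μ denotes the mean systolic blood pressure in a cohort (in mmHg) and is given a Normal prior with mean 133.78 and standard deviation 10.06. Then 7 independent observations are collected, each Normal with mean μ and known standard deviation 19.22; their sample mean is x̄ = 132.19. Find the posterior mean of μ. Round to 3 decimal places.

Prior precision 1/τ₀² = 1/10.06² = 0.00988107; data precision n/σ² = 7/19.22² = 0.0189492.
Posterior precision = 0.00988107 + 0.0189492 = 0.0288303.
Posterior mean = (0.00988107·133.78 + 0.0189492·132.19) / 0.0288303 = 132.735.

Posterior mean ≈ 132.735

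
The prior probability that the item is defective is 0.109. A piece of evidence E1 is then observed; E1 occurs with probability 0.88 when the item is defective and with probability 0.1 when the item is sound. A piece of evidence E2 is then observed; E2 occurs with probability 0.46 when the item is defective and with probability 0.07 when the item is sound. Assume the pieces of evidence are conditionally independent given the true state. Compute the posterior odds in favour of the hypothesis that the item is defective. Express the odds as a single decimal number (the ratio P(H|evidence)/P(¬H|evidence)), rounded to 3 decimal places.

Prior odds = 0.109/(1−0.109) = 0.12233. In log-odds, ln(0.12233) = -2.1010.
Add log likelihood ratios: ln(8.8000) + ln(6.5714) = 4.0575.
Posterior log-odds = 1.9565, so posterior odds = exp(1.9565) = 7.0744.

Posterior odds ≈ 7.074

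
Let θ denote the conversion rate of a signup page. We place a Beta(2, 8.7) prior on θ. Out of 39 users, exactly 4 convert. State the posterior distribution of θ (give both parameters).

The binomial likelihood is conjugate to the Beta prior: with 4 successes and 35 failures, the posterior is Beta(2+4, 8.7+35) = Beta(6, 43.7).

Posterior: Beta(6, 43.7)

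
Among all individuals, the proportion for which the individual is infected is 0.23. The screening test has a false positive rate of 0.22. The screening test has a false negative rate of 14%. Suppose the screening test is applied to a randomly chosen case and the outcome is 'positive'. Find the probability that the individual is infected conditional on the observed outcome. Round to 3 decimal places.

P(H | E) ≈ 0.539

Let H be the event that the individual is infected. P(H) = 0.23, so P(¬H) = 0.77. With E the 'positive' result, P(E|H) = 0.86 and P(E|¬H) = 0.22.
P(E) = 0.86·0.23 + 0.22·0.77 = 0.19780 + 0.16940 = 0.36720.
By Bayes' theorem, P(H|E) = 0.19780 / 0.36720 = 0.539.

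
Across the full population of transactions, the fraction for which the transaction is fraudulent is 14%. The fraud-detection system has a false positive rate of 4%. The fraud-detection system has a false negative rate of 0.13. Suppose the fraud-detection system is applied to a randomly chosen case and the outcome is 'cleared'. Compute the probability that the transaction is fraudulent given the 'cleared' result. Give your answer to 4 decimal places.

P(H | E) ≈ 0.0216

Let H be the event that the transaction is fraudulent. P(H) = 0.14, so P(¬H) = 0.86. With E the 'cleared' result, P(E|H) = 0.13 and P(E|¬H) = 0.96.
P(E) = 0.13·0.14 + 0.96·0.86 = 0.018200 + 0.82560 = 0.84380.
By Bayes' theorem, P(H|E) = 0.018200 / 0.84380 = 0.0216.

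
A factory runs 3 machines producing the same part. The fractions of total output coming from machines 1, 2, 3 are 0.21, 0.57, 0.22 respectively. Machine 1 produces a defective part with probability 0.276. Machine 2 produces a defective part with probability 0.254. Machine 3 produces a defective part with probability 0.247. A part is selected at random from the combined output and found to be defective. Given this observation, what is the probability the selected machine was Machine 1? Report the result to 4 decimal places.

Posterior probability ≈ 0.2255

P(defective|M1) = 0.276; P(defective|M2) = 0.254; P(defective|M3) = 0.247.
Prior × likelihood for each source: 0.21·0.276=0.05796, 0.57·0.254=0.1448, 0.22·0.247=0.05434. Summing gives P(defective) = 0.25708.
P(Machine 1 | defective) = 0.05796 / 0.25708 = 0.2255.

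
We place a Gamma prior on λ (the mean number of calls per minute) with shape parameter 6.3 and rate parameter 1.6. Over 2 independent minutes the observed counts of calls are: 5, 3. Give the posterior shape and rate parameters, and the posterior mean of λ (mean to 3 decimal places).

Posterior: Gamma(shape=14.3, rate=3.6); mean ≈ 3.972

Total count ∑xᵢ = 8 over n = 2 minutes.
Gamma is conjugate to the Poisson likelihood: posterior is Gamma(shape = 6.3+8 = 14.3, rate = 1.6+2 = 3.6).
E[λ | data] = 14.3/3.6 = 3.972.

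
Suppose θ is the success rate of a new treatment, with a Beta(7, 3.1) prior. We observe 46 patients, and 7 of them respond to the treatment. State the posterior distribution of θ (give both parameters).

Posterior: Beta(14, 42.1)

Observing 7 successes and 39 failures updates Beta(7, 3.1) by adding the success and failure counts to the two shape parameters: α = 7+7 = 14, β = 3.1+39 = 42.1.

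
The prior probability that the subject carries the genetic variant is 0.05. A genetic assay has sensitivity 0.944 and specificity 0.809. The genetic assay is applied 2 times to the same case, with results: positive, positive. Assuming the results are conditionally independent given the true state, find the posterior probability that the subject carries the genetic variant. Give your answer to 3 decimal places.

Posterior P(H) ≈ 0.562

Let H be the event that the subject carries the genetic variant; start with P(H) = 0.05. P('positive'|H) = 0.944, P('positive'|¬H) = 0.191.
Update on result 1 ('positive'): P(H) ← 0.944·0.0500 / (0.944·0.0500 + 0.191·0.9500) = 0.047200/0.22865 = 0.2064.
Update on result 2 ('positive'): P(H) ← 0.944·0.2064 / (0.944·0.2064 + 0.191·0.7936) = 0.19487/0.34644 = 0.5625.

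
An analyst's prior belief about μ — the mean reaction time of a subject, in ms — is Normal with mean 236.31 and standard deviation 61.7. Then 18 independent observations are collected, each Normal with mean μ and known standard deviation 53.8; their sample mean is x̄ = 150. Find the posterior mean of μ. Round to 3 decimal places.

Posterior mean ≈ 153.498

Prior precision 1/τ₀² = 1/61.7² = 0.00026268; data precision n/σ² = 18/53.8² = 0.00621882.
Posterior precision = 0.00026268 + 0.00621882 = 0.00648150.
Posterior mean = (0.00026268·236.31 + 0.00621882·150) / 0.00648150 = 153.498.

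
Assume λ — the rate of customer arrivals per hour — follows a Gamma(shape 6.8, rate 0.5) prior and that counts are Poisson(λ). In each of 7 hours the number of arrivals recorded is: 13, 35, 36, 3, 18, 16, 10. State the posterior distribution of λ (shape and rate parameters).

Posterior: Gamma(shape=137.8, rate=7.5)

The Poisson likelihood adds the total count to the shape and the number of exposure periods to the rate. Here ∑xᵢ = 131 and n = 7, so shape 6.8→137.8 and rate 0.5→7.5.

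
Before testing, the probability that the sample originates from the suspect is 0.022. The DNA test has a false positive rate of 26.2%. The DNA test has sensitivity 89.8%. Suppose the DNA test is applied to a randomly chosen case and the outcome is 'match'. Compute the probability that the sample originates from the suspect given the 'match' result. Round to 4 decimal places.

P(H | E) ≈ 0.0716

Write H for 'the sample originates from the suspect'. Prior odds H:¬H = 0.022/0.978 = 0.022495. For the 'match' outcome, the likelihood ratio is 0.898/0.262 = 3.4275.
Posterior odds = 0.022495 × 3.4275 = 0.077101, so P(H|E) = 0.077101/(1+0.077101) = 0.0716.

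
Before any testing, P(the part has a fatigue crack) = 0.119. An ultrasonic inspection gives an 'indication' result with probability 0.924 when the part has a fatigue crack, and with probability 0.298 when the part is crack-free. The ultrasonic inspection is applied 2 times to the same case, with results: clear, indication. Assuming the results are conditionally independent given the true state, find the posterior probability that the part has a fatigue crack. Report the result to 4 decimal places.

Posterior P(H) ≈ 0.0434

With H the event that the part has a fatigue crack, the joint likelihood of the observed sequence is P(data|H) = 0.076·0.924 = 0.070224 and P(data|¬H) = 0.702·0.298 = 0.20920.
Bayes: P(H|data) = 0.119·0.070224 / (0.119·0.070224 + 0.881·0.20920) = 0.0083567/0.19266 = 0.0434.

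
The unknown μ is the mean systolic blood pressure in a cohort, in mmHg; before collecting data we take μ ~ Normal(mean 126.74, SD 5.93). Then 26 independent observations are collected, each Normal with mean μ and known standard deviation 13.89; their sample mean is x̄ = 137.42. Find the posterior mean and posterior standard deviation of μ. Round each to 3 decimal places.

With known σ, the Normal prior is conjugate. Weight on the data is w = (n/σ²)/(n/σ² + 1/τ₀²) = 0.134762/(0.134762+0.0284374) = 0.82575.
Posterior mean = w·x̄ + (1−w)·μ₀ = 0.82575·137.42 + 0.17425·126.74 = 135.559. Posterior variance = 1/(0.134762+0.0284374) = 6.12746, so SD = 2.475.

Posterior mean ≈ 135.559; posterior SD ≈ 2.475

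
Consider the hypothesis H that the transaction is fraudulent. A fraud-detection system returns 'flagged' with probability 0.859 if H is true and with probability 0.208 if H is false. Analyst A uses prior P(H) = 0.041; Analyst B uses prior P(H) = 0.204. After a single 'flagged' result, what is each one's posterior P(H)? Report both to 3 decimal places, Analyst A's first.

The likelihood ratio for a 'flagged' result is 0.859/0.208 = 4.1298.
Analyst A: prior odds 0.041/0.959 = 0.042753; posterior odds 0.17656; posterior probability 0.150.
Analyst B: prior odds 0.204/0.796 = 0.25628; posterior odds 1.0584; posterior probability 0.514.

Analyst A: 0.150; Analyst B: 0.514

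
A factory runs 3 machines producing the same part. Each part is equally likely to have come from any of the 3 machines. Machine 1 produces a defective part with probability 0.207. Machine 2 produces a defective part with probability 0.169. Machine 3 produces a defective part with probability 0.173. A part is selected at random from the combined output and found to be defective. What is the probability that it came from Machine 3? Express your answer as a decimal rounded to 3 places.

Tabulate prior·likelihood by source: [1] prior 0.333333, lik 0.207, product 0.06900; [2] prior 0.333333, lik 0.169, product 0.05633; [3] prior 0.333333, lik 0.173, product 0.05767.
Normalizing constant = 0.18300; the posterior for Machine 3 is its product over the sum, 0.05767/0.18300 = 0.315.

Posterior probability ≈ 0.315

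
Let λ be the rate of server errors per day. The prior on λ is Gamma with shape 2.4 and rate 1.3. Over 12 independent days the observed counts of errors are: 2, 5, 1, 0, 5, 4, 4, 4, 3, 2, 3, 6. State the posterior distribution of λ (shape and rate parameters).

Posterior: Gamma(shape=41.4, rate=13.3)

Total count ∑xᵢ = 39 over n = 12 days.
Gamma is conjugate to the Poisson likelihood: posterior is Gamma(shape = 2.4+39 = 41.4, rate = 1.3+12 = 13.3).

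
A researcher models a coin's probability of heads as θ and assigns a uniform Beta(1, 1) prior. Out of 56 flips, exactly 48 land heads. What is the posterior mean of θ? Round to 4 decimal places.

Posterior mean ≈ 0.8448

Observing 48 successes and 8 failures updates Beta(1, 1) by adding the success and failure counts to the two shape parameters: α = 1+48 = 49, β = 1+8 = 9.
E[θ | data] = 49/(49+9) = 0.8448.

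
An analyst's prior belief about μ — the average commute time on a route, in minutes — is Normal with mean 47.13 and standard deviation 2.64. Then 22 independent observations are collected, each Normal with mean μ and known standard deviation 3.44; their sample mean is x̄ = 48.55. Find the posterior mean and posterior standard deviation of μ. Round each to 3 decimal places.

Posterior mean ≈ 48.448; posterior SD ≈ 0.707

With known σ, the Normal prior is conjugate. Weight on the data is w = (n/σ²)/(n/σ² + 1/τ₀²) = 1.85911/(1.85911+0.143480) = 0.92835.
Posterior mean = w·x̄ + (1−w)·μ₀ = 0.92835·48.55 + 0.071647·47.13 = 48.448. Posterior variance = 1/(1.85911+0.143480) = 0.499353, so SD = 0.707.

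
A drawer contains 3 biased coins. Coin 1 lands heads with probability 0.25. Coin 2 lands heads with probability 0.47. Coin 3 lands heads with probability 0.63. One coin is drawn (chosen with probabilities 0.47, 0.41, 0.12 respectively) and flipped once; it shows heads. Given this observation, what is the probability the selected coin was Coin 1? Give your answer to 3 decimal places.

Posterior probability ≈ 0.305

Tabulate prior·likelihood by source: [1] prior 0.47, lik 0.25, product 0.1175; [2] prior 0.41, lik 0.47, product 0.1927; [3] prior 0.12, lik 0.63, product 0.07560.
Normalizing constant = 0.38580; the posterior for Coin 1 is its product over the sum, 0.1175/0.38580 = 0.305.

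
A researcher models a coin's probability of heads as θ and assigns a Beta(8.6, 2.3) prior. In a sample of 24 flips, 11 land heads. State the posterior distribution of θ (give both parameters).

The binomial likelihood is conjugate to the Beta prior: with 11 successes and 13 failures, the posterior is Beta(8.6+11, 2.3+13) = Beta(19.6, 15.3).

Posterior: Beta(19.6, 15.3)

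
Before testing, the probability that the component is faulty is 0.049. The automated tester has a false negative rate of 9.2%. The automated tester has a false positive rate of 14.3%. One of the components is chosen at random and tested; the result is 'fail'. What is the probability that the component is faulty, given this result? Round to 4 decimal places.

P(H | E) ≈ 0.2465

Let H be the event that the component is faulty. P(H) = 0.049, so P(¬H) = 0.951. With E the 'fail' result, P(E|H) = 0.908 and P(E|¬H) = 0.143.
P(E) = 0.908·0.049 + 0.143·0.951 = 0.044492 + 0.13599 = 0.18048.
By Bayes' theorem, P(H|E) = 0.044492 / 0.18048 = 0.2465.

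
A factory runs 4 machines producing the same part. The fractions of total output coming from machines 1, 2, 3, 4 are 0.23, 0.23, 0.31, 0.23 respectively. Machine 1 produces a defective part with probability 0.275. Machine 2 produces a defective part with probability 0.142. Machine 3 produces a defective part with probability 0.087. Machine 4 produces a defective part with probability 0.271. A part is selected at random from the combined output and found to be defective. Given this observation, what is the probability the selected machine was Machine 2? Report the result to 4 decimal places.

P(defective|M1) = 0.275; P(defective|M2) = 0.142; P(defective|M3) = 0.087; P(defective|M4) = 0.271.
Prior × likelihood for each source: 0.23·0.275=0.06325, 0.23·0.142=0.03266, 0.31·0.087=0.02697, 0.23·0.271=0.06233. Summing gives P(defective) = 0.18521.
P(Machine 2 | defective) = 0.03266 / 0.18521 = 0.1763.

Posterior probability ≈ 0.1763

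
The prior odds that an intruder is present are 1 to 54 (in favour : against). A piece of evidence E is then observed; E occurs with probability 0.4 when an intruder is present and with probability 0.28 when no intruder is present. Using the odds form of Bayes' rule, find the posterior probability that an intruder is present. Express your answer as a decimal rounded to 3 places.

Prior odds = 1/54 = 0.018519.
Likelihood ratio for E = 0.4/0.28 = 1.4286.
Posterior odds = prior odds × LR = 0.026455.
Posterior probability = odds/(1+odds) = 0.026455/1.0265 = 0.026.

Posterior probability ≈ 0.026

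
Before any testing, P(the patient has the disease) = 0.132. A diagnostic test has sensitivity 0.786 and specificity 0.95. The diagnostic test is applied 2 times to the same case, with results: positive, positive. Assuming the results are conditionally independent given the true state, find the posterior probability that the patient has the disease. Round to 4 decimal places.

Posterior P(H) ≈ 0.9741

Let H be the event that the patient has the disease; start with P(H) = 0.132. P('positive'|H) = 0.786, P('positive'|¬H) = 0.05.
Update on result 1 ('positive'): P(H) ← 0.786·0.1320 / (0.786·0.1320 + 0.05·0.8680) = 0.10375/0.14715 = 0.7051.
Update on result 2 ('positive'): P(H) ← 0.786·0.7051 / (0.786·0.7051 + 0.05·0.2949) = 0.55418/0.56893 = 0.9741.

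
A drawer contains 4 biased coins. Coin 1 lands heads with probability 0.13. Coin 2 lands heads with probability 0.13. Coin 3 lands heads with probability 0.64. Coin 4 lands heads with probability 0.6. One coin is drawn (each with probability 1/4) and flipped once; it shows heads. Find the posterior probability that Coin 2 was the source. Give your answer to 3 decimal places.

Tabulate prior·likelihood by source: [1] prior 0.25, lik 0.13, product 0.03250; [2] prior 0.25, lik 0.13, product 0.03250; [3] prior 0.25, lik 0.64, product 0.1600; [4] prior 0.25, lik 0.6, product 0.1500.
Normalizing constant = 0.37500; the posterior for Coin 2 is its product over the sum, 0.03250/0.37500 = 0.087.

Posterior probability ≈ 0.087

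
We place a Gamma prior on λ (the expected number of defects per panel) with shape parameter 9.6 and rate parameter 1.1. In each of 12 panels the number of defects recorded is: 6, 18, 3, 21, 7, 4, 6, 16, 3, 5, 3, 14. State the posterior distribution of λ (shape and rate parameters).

Posterior: Gamma(shape=115.6, rate=13.1)

Total count ∑xᵢ = 106 over n = 12 panels.
Gamma is conjugate to the Poisson likelihood: posterior is Gamma(shape = 9.6+106 = 115.6, rate = 1.1+12 = 13.1).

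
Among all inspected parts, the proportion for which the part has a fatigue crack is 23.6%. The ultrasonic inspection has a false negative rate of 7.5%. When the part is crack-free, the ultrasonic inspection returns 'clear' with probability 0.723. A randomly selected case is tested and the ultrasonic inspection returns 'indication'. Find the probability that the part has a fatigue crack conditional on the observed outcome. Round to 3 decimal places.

P(H | E) ≈ 0.508

Let H be the event that the part has a fatigue crack. P(H) = 0.236, so P(¬H) = 0.764. With E the 'indication' result, P(E|H) = 0.925 and P(E|¬H) = 0.277.
P(E) = 0.925·0.236 + 0.277·0.764 = 0.21830 + 0.21163 = 0.42993.
By Bayes' theorem, P(H|E) = 0.21830 / 0.42993 = 0.508.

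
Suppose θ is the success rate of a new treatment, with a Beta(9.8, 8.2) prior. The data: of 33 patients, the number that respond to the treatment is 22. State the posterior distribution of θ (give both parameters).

Observing 22 successes and 11 failures updates Beta(9.8, 8.2) by adding the success and failure counts to the two shape parameters: α = 9.8+22 = 31.8, β = 8.2+11 = 19.2.

Posterior: Beta(31.8, 19.2)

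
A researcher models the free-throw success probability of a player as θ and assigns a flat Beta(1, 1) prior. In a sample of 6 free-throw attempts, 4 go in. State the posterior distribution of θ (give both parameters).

The binomial likelihood is conjugate to the Beta prior: with 4 successes and 2 failures, the posterior is Beta(1+4, 1+2) = Beta(5, 3).

Posterior: Beta(5, 3)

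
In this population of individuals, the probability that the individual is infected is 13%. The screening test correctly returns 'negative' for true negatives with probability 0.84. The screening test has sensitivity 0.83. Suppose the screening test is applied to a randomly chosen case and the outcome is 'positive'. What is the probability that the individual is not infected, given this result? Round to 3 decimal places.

Write H for 'the individual is infected'. Prior odds H:¬H = 0.13/0.87 = 0.14943. For the 'positive' outcome, the likelihood ratio is 0.83/0.16 = 5.1875.
Posterior odds = 0.14943 × 5.1875 = 0.77514, so P(H|E) = 0.77514/(1+0.77514) = 0.437. Then P(¬H|E) = 1 − 0.437 = 0.563.

P(¬H | E) ≈ 0.563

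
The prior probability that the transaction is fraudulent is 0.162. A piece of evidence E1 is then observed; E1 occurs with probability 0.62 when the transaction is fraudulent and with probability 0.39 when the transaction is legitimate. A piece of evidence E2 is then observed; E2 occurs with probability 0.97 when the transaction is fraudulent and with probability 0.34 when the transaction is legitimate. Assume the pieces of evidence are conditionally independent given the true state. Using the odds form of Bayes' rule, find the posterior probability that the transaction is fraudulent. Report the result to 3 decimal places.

Posterior probability ≈ 0.467

Prior odds = 0.162/(1−0.162) = 0.19332. In log-odds, ln(0.19332) = -1.6434.
Add log likelihood ratios: ln(1.5897) + ln(2.8529) = 1.5119.
Posterior log-odds = -0.13150, so posterior odds = exp(-0.13150) = 0.87678. Converting, P(H|E) = 0.87678/1.8768 = 0.467.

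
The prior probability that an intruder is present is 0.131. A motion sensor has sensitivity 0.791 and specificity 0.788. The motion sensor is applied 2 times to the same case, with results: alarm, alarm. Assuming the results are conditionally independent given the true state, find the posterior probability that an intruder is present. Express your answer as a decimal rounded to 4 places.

Posterior P(H) ≈ 0.6773

Let H be the event that an intruder is present; start with P(H) = 0.131. P('alarm'|H) = 0.791, P('alarm'|¬H) = 0.212.
Update on result 1 ('alarm'): P(H) ← 0.791·0.1310 / (0.791·0.1310 + 0.212·0.8690) = 0.10362/0.28785 = 0.3600.
Update on result 2 ('alarm'): P(H) ← 0.791·0.3600 / (0.791·0.3600 + 0.212·0.6400) = 0.28475/0.42043 = 0.6773.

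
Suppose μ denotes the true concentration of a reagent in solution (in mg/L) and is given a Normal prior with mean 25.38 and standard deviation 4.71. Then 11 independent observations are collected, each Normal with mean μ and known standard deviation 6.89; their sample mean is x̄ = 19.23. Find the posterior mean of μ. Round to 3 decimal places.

Prior precision 1/τ₀² = 1/4.71² = 0.0450773; data precision n/σ² = 11/6.89² = 0.231715.
Posterior precision = 0.0450773 + 0.231715 = 0.276792.
Posterior mean = (0.0450773·25.38 + 0.231715·19.23) / 0.276792 = 20.232.

Posterior mean ≈ 20.232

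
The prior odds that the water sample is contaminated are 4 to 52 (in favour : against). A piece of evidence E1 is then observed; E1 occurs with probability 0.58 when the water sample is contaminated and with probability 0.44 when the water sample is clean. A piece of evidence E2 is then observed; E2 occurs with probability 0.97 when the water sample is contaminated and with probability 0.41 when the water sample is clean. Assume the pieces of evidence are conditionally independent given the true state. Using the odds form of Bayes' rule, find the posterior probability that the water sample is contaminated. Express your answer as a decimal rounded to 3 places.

Prior odds = 4/52 = 0.076923. In log-odds, ln(0.076923) = -2.5649.
Add log likelihood ratios: ln(1.3182) + ln(2.3659) = 1.1374.
Posterior log-odds = -1.4276, so posterior odds = exp(-1.4276) = 0.23989. Converting, P(H|E) = 0.23989/1.2399 = 0.193.

Posterior probability ≈ 0.193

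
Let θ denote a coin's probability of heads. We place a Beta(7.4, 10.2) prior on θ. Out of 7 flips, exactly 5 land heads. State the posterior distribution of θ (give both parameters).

Observing 5 successes and 2 failures updates Beta(7.4, 10.2) by adding the success and failure counts to the two shape parameters: α = 7.4+5 = 12.4, β = 10.2+2 = 12.2.

Posterior: Beta(12.4, 12.2)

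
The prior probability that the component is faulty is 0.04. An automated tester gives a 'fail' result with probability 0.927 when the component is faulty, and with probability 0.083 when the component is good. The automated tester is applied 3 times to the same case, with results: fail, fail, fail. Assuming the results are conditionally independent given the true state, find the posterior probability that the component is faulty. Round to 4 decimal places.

Posterior P(H) ≈ 0.9831

Let H be the event that the component is faulty; start with P(H) = 0.04. P('fail'|H) = 0.927, P('fail'|¬H) = 0.083.
Update on result 1 ('fail'): P(H) ← 0.927·0.0400 / (0.927·0.0400 + 0.083·0.9600) = 0.037080/0.11676 = 0.3176.
Update on result 2 ('fail'): P(H) ← 0.927·0.3176 / (0.927·0.3176 + 0.083·0.6824) = 0.29439/0.35103 = 0.8386.
Update on result 3 ('fail'): P(H) ← 0.927·0.8386 / (0.927·0.8386 + 0.083·0.1614) = 0.77742/0.79082 = 0.9831.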